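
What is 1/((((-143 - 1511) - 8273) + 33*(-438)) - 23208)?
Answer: -1/47589 ≈ -2.1013e-5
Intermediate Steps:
1/((((-143 - 1511) - 8273) + 33*(-438)) - 23208) = 1/(((-1654 - 8273) - 14454) - 23208) = 1/((-9927 - 14454) - 23208) = 1/(-24381 - 23208) = 1/(-47589) = -1/47589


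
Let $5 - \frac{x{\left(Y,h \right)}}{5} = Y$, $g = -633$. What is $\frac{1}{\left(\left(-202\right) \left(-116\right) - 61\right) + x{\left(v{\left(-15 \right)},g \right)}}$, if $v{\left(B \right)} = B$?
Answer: $\frac{1}{23471} \approx 4.2606 \cdot 10^{-5}$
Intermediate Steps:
$x{\left(Y,h \right)} = 25 - 5 Y$
$\frac{1}{\left(\left(-202\right) \left(-116\right) - 61\right) + x{\left(v{\left(-15 \right)},g \right)}} = \frac{1}{\left(\left(-202\right) \left(-116\right) - 61\right) + \left(25 - -75\right)} = \frac{1}{\left(23432 - 61\right) + \left(25 + 75\right)} = \frac{1}{23371 + 100} = \frac{1}{23471}$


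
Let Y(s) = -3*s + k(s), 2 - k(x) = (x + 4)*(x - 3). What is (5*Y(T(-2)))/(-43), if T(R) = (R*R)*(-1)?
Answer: -70/43 ≈ -1.6279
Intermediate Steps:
T(R) = -R² (T(R) = R²*(-1) = -R²)
k(x) = 2 - (-3 + x)*(4 + x) (k(x) = 2 - (x + 4)*(x - 3) = 2 - (4 + x)*(-3 + x) = 2 - (-3 + x)*(4 + x))
Y(s) = 14 - s² - 4*s (Y(s) = -3*s + (14 - s - s²) = 14 - s² - 4*s)
(5*Y(T(-2)))/(-43) = (5*(14 - (-1*(-2)²)² - (-4)*(-2)²))/(-43) = (5*(14 - (-1*4)² - (-4)*4))*(-1/43) = (5*(14 - 1*(-4)² - 4*(-4)))*(-1/43) = (5*(14 - 1*16 + 16))*(-1/43) = (5*(14 - 16 + 16))*(-1/43) = (5*14)*(-1/43) = 70*(-1/43) = -70/43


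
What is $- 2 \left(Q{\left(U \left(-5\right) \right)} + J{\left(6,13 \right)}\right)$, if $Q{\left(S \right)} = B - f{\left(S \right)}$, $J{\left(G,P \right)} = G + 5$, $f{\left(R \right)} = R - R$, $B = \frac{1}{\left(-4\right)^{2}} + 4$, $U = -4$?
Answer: $- \frac{241}{8} \approx -30.125$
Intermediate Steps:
$B = \frac{65}{16}$ ($B = \frac{1}{16} + 4 = \frac{65}{16} \approx 4.0625$)
$f{\left(R \right)} = 0$
$J{\left(G,P \right)} = 5 + G$
$Q{\left(S \right)} = \frac{65}{16}$ ($Q{\left(S \right)} = \frac{65}{16} - 0 = \frac{65}{16} + 0 = \frac{65}{16}$)
$- 2 \left(Q{\left(U \left(-5\right) \right)} + J{\left(6,13 \right)}\right) = - 2 \left(\frac{65}{16} + \left(5 + 6\right)\right) = - 2 \left(\frac{65}{16} + 11\right) = \left(-2\right) \frac{241}{16} = - \frac{241}{8}$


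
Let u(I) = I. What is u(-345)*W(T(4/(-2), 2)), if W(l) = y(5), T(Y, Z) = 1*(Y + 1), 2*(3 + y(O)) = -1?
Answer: 2415/2 ≈ 1207.5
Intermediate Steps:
y(O) = -7/2 (y(O) = -3 + (1/2)*(-1) = -3 - 1/2 = -7/2)
T(Y, Z) = 1 + Y (T(Y, Z) = 1*(1 + Y) = 1 + Y)
W(l) = -7/2
u(-345)*W(T(4/(-2), 2)) = -345*(-7/2) = 2415/2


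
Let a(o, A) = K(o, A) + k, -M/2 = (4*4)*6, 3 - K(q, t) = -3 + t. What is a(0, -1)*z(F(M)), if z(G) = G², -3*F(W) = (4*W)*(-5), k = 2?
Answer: 14745600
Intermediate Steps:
K(q, t) = 6 - t (K(q, t) = 3 - (-3 + t) = 3 + (3 - t) = 6 - t)
M = -192 (M = -2*4*4*6 = -32*6 = -2*96 = -192)
F(W) = 20*W/3 (F(W) = -4*W*(-5)/3 = -(-20)*W/3 = 20*W/3)
a(o, A) = 8 - A (a(o, A) = (6 - A) + 2 = 8 - A)
a(0, -1)*z(F(M)) = (8 - 1*(-1))*((20/3)*(-192))² = (8 + 1)*(-1280)² = 9*1638400 = 14745600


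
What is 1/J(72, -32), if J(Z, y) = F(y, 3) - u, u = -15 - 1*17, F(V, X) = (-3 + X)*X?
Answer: 1/32 ≈ 0.031250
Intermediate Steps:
F(V, X) = X*(-3 + X)
u = -32 (u = -15 - 17 = -32)
J(Z, y) = 32 (J(Z, y) = 3*(-3 + 3) - 1*(-32) = 3*0 + 32 = 0 + 32 = 32)
1/J(72, -32) = 1/32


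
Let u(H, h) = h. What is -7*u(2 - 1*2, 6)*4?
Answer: -168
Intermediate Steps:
-7*u(2 - 1*2, 6)*4 = -7*6*4 = -42*4 = -168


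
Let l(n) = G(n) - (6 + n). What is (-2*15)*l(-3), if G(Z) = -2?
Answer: 150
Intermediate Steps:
l(n) = -8 - n (l(n) = -2 - (6 + n) = -2 + (-6 - n) = -8 - n)
(-2*15)*l(-3) = (-2*15)*(-8 - 1*(-3)) = -30*(-8 + 3) = -30*(-5) = 150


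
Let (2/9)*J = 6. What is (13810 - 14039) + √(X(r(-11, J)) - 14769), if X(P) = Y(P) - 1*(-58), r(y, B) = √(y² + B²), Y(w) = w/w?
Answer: -229 + I*√14710 ≈ -229.0 + 121.28*I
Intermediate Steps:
J = 27 (J = (9/2)*6 = 27)
Y(w) = 1
r(y, B) = √(B² + y²)
X(P) = 59 (X(P) = 1 - 1*(-58) = 1 + 58 = 59)
(13810 - 14039) + √(X(r(-11, J)) - 14769) = (13810 - 14039) + √(59 - 14769) = -229 + √(-14710) = -229 + I*√14710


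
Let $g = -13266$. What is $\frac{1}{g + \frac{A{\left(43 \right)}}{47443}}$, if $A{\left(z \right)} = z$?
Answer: $- \frac{47443}{629378795} \approx -7.5381 \cdot 10^{-5}$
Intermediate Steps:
$\frac{1}{g + \frac{A{\left(43 \right)}}{47443}} = \frac{1}{-13266 + \frac{43}{47443}} = \frac{1}{- \frac{629378795}{47443}} = - \frac{47443}{629378795}$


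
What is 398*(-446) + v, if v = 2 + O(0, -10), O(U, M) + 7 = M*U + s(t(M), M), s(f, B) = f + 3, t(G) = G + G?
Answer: -177530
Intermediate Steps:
t(G) = 2*G
s(f, B) = 3 + f
O(U, M) = -4 + 2*M + M*U (O(U, M) = -7 + (M*U + (3 + 2*M)) = -7 + (3 + 2*M + M*U) = -4 + 2*M + M*U)
v = -22 (v = 2 + (-4 + 2*(-10) - 10*0) = 2 + (-4 - 20 + 0) = 2 - 24 = -22)
398*(-446) + v = 398*(-446) - 22 = -177508 - 22 = -177530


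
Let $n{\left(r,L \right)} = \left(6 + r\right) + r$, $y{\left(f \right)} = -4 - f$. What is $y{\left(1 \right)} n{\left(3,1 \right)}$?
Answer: $-60$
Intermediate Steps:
$n{\left(r,L \right)} = 6 + 2 r$
$y{\left(1 \right)} n{\left(3,1 \right)} = \left(-4 - 1\right) \left(6 + 2 \cdot 3\right) = \left(-4 - 1\right) \left(6 + 6\right) = \left(-5\right) 12 = -60$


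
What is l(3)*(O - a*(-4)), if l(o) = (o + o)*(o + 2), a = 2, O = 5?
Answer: 390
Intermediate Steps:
l(o) = 2*o*(2 + o) (l(o) = (2*o)*(2 + o) = 2*o*(2 + o))
l(3)*(O - a*(-4)) = (2*3*(2 + 3))*(5 - 1*2*(-4)) = (2*3*5)*(5 - 2*(-4)) = 30*(5 + 8) = 30*13 = 390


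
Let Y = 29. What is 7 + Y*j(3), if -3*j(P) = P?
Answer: -22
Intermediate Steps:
j(P) = -P/3
7 + Y*j(3) = 7 + 29*(-1/3*3) = 7 + 29*(-1) = 7 - 29 = -22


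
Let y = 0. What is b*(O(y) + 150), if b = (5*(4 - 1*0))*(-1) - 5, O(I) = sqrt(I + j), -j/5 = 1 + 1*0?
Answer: -3750 - 25*I*sqrt(5) ≈ -3750.0 - 55.902*I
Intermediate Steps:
j = -5 (j = -5*(1 + 1*0) = -5*(1 + 0) = -5*1 = -5)
O(I) = sqrt(-5 + I) (O(I) = sqrt(I - 5) = sqrt(-5 + I))
b = -25 (b = (5*(4 + 0))*(-1) - 5 = (5*4)*(-1) - 5 = 20*(-1) - 5 = -20 - 5 = -25)
b*(O(y) + 150) = -25*(sqrt(-5 + 0) + 150) = -25*(sqrt(-5) + 150) = -25*(I*sqrt(5) + 150) = -25*(150 + I*sqrt(5)) = -3750 - 25*I*sqrt(5)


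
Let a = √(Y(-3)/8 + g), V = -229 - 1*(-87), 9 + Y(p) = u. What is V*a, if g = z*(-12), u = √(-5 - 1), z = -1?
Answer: -71*√(174 + 2*I*√6)/2 ≈ -468.32 - 6.5915*I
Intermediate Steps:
u = I*√6 (u = √(-6) = I*√6 ≈ 2.4495*I)
Y(p) = -9 + I*√6
g = 12 (g = -1*(-12) = 12)
V = -142 (V = -229 + 87 = -142)
a = √(87/8 + I*√6/8) (a = √((-9 + I*√6)/8 + 12) = √((-9 + I*√6)*(⅛) + 12) = √((-9/8 + I*√6/8) + 12) = √(87/8 + I*√6/8) ≈ 3.2981 + 0.04642*I)
V*a = -71*√(174 + 2*I*√6)/2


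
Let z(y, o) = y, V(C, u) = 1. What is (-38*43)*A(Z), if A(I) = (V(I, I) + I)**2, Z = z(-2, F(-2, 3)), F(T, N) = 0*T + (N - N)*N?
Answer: -1634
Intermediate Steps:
F(T, N) = 0 (F(T, N) = 0 + 0*N = 0 + 0 = 0)
Z = -2
A(I) = (1 + I)**2
(-38*43)*A(Z) = (-38*43)*(1 - 2)**2 = -1634*(-1)**2 = -1634*1 = -1634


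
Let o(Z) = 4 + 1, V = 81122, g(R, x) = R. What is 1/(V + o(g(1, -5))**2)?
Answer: 1/81147 ≈ 1.2323e-5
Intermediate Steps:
o(Z) = 5
1/(V + o(g(1, -5))**2) = 1/(81122 + 5**2) = 1/(81122 + 25) = 1/81147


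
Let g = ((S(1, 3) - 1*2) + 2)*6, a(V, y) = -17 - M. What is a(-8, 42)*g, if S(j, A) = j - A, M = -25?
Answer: -96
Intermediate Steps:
a(V, y) = 8 (a(V, y) = -17 - 1*(-25) = -17 + 25 = 8)
g = -12 (g = (((1 - 1*3) - 1*2) + 2)*6 = (((1 - 3) - 2) + 2)*6 = ((-2 - 2) + 2)*6 = (-4 + 2)*6 = -2*6 = -12)
a(-8, 42)*g = 8*(-12) = -96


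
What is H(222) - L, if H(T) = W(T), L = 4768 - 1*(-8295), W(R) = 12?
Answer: -13051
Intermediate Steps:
L = 13063 (L = 4768 + 8295 = 13063)
H(T) = 12
H(222) - L = 12 - 1*13063 = 12 - 13063 = -13051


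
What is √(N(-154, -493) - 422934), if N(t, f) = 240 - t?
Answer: 2*I*√105635 ≈ 650.03*I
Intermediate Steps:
√(N(-154, -493) - 422934) = √((240 - 1*(-154)) - 422934) = √((240 + 154) - 422934) = √(394 - 422934) = √(-422540) = 2*I*√105635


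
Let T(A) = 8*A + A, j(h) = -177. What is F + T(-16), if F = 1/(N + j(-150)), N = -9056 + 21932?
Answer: -1828655/12699 ≈ -144.00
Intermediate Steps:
N = 12876
T(A) = 9*A
F = 1/12699 (F = 1/(12876 - 177) = 1/12699 ≈ 7.8746e-5)
F + T(-16) = 1/12699 + 9*(-16) = 1/12699 - 144 = -1828655/12699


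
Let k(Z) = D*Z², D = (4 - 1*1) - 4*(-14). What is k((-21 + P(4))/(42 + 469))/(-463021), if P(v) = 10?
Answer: -7139/120904506541 ≈ -5.9047e-8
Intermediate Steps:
D = 59 (D = (4 - 1) + 56 = 3 + 56 = 59)
k(Z) = 59*Z²
k((-21 + P(4))/(42 + 469))/(-463021) = (59*((-21 + 10)/(42 + 469))²)/(-463021) = (59*(-11/511)²)*(-1/463021) = (59*(121/261121))*(-1/463021) = (7139/261121)*(-1/463021) = -7139/120904506541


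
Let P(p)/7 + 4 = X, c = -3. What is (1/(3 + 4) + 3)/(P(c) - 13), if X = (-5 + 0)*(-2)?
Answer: 22/203 ≈ 0.10837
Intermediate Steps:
X = 10 (X = -5*(-2) = 10)
P(p) = 42 (P(p) = -28 + 7*10 = -28 + 70 = 42)
(1/(3 + 4) + 3)/(P(c) - 13) = (1/(3 + 4) + 3)/(42 - 13) = (1/7 + 3)/29 = (⅐ + 3)*(1/29) = (22/7)*(1/29) = 22/203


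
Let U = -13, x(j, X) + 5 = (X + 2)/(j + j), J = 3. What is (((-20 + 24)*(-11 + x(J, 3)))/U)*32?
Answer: 448/3 ≈ 149.33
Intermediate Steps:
x(j, X) = -5 + (2 + X)/(2*j) (x(j, X) = -5 + (X + 2)/(j + j) = -5 + (2 + X)/((2*j)) = -5 + (2 + X)*(1/(2*j)) = -5 + (2 + X)/(2*j))
(((-20 + 24)*(-11 + x(J, 3)))/U)*32 = (((-20 + 24)*(-11 + (1/2)*(2 + 3 - 10*3)/3))/(-13))*32 = -4*(-11 + (1/2)*(1/3)*(2 + 3 - 30))/13*32 = -4*(-11 + (1/2)*(1/3)*(-25))/13*32 = -4*(-11 - 25/6)/13*32 = -4*(-91)/(13*6)*32 = -1/13*(-182/3)*32 = (14/3)*32 = 448/3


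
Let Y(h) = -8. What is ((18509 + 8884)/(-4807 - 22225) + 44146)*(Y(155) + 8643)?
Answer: 10304381054165/27032 ≈ 3.8119e+8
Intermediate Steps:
((18509 + 8884)/(-4807 - 22225) + 44146)*(Y(155) + 8643) = ((18509 + 8884)/(-4807 - 22225) + 44146)*(-8 + 8643) = (27393/(-27032) + 44146)*8635 = (27393*(-1/27032) + 44146)*8635 = (-27393/27032 + 44146)*8635 = (1193327279/27032)*8635 = 10304381054165/27032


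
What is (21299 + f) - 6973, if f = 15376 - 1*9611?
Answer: 20091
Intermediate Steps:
f = 5765 (f = 15376 - 9611 = 5765)
(21299 + f) - 6973 = (21299 + 5765) - 6973 = 27064 - 6973 = 20091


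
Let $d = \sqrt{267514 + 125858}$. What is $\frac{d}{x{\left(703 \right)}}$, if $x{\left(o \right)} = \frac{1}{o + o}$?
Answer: $59052 \sqrt{223} \approx 8.8183 \cdot 10^{5}$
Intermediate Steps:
$x{\left(o \right)} = \frac{1}{2 o}$
$d = 42 \sqrt{223}$ ($d = \sqrt{393372} = 42 \sqrt{223} \approx 627.19$)
$\frac{d}{x{\left(703 \right)}} = \frac{42 \sqrt{223}}{\frac{1}{2} \cdot \frac{1}{703}} = 42 \sqrt{223} \frac{1}{\frac{1}{1406}} = 42 \sqrt{223} \cdot 1406 = 59052 \sqrt{223}$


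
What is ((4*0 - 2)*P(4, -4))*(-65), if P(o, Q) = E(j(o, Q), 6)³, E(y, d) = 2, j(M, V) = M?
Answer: 1040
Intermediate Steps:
P(o, Q) = 8 (P(o, Q) = 2³ = 8)
((4*0 - 2)*P(4, -4))*(-65) = ((4*0 - 2)*8)*(-65) = ((0 - 2)*8)*(-65) = -2*8*(-65) = -16*(-65) = 1040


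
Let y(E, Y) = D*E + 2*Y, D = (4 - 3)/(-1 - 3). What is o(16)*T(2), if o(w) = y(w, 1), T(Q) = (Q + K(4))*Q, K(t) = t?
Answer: -24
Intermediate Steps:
D = -¼ (D = 1/(-4) = 1*(-¼) = -¼ ≈ -0.25000)
T(Q) = Q*(4 + Q) (T(Q) = (Q + 4)*Q = (4 + Q)*Q = Q*(4 + Q))
y(E, Y) = 2*Y - E/4 (y(E, Y) = -E/4 + 2*Y = 2*Y - E/4)
o(w) = 2 - w/4 (o(w) = 2*1 - w/4 = 2 - w/4)
o(16)*T(2) = (2 - ¼*16)*(2*(4 + 2)) = (2 - 4)*(2*6) = -2*12 = -24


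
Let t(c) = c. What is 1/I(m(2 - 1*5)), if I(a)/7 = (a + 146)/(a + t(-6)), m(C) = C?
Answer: -9/1001 ≈ -0.0089910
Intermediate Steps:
I(a) = 7*(146 + a)/(-6 + a) (I(a) = 7*((a + 146)/(a - 6)) = 7*((146 + a)/(-6 + a)) = 7*(146 + a)/(-6 + a))
1/I(m(2 - 1*5)) = 1/(7*(146 + (2 - 1*5))/(-6 + (2 - 1*5))) = 1/(7*(146 + (2 - 5))/(-6 + (2 - 5))) = 1/(7*(146 - 3)/(-6 - 3)) = 1/(7*143/(-9)) = 1/(7*(-⅑)*143) = 1/(-1001/9) = -9/1001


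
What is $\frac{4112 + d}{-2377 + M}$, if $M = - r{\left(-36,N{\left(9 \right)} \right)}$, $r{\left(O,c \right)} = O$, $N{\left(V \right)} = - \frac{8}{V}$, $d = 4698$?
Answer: $- \frac{8810}{2341} \approx -3.7633$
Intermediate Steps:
$M = 36$ ($M = \left(-1\right) \left(-36\right) = 36$)
$\frac{4112 + d}{-2377 + M} = \frac{4112 + 4698}{-2377 + 36} = \frac{8810}{-2341} = 8810 \left(- \frac{1}{2341}\right) = - \frac{8810}{2341}$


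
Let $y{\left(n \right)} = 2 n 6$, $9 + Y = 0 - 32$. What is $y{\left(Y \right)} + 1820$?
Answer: $1328$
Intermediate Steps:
$Y = -41$ ($Y = -9 + \left(0 - 32\right) = -9 - 32 = -41$)
$y{\left(n \right)} = 12 n$
$y{\left(Y \right)} + 1820 = 12 \left(-41\right) + 1820 = -492 + 1820 = 1328$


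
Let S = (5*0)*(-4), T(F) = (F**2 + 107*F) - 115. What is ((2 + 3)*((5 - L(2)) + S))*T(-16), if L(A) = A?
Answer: -23565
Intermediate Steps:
T(F) = -115 + F**2 + 107*F
S = 0 (S = 0*(-4) = 0)
((2 + 3)*((5 - L(2)) + S))*T(-16) = ((2 + 3)*((5 - 1*2) + 0))*(-115 + (-16)**2 + 107*(-16)) = (5*((5 - 2) + 0))*(-115 + 256 - 1712) = (5*(3 + 0))*(-1571) = (5*3)*(-1571) = 15*(-1571) = -23565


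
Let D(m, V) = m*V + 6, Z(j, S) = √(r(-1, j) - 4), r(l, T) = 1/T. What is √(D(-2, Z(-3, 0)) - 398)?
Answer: √(-3528 - 6*I*√39)/3 ≈ 0.10514 - 19.799*I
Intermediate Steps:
Z(j, S) = √(-4 + 1/j) (Z(j, S) = √(1/j - 4) = √(-4 + 1/j))
D(m, V) = 6 + V*m (D(m, V) = V*m + 6 = 6 + V*m)
√(D(-2, Z(-3, 0)) - 398) = √((6 + √(-4 + 1/(-3))*(-2)) - 398) = √((6 + √(-4 - ⅓)*(-2)) - 398) = √((6 + √(-13/3)*(-2)) - 398) = √((6 + (I*√39/3)*(-2)) - 398) = √((6 - 2*I*√39/3) - 398) = √(-392 - 2*I*√39/3)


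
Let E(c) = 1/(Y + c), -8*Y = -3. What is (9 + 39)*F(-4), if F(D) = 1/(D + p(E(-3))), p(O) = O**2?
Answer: -5292/425 ≈ -12.452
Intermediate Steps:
Y = 3/8 (Y = -1/8*(-3) = 3/8 ≈ 0.37500)
E(c) = 1/(3/8 + c)
F(D) = 1/(64/441 + D) (F(D) = 1/(D + (8/(3 + 8*(-3)))**2) = 1/(D + (8/(3 - 24))**2) = 1/(D + (8/(-21))**2) = 1/(D + (8*(-1/21))**2) = 1/(D + (-8/21)**2) = 1/(D + 64/441) = 1/(64/441 + D))
(9 + 39)*F(-4) = (9 + 39)*(441/(64 + 441*(-4))) = 48*(441/(64 - 1764)) = 48*(441/(-1700)) = 48*(441*(-1/1700)) = 48*(-441/1700) = -5292/425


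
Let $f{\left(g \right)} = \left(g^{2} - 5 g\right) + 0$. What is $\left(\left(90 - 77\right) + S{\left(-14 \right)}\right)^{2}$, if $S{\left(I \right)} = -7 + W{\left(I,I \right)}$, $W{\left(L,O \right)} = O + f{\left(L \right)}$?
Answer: $66564$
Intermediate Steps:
$f{\left(g \right)} = g^{2} - 5 g$
$W{\left(L,O \right)} = O + L \left(-5 + L\right)$
$S{\left(I \right)} = -7 + I + I \left(-5 + I\right)$ ($S{\left(I \right)} = -7 + \left(I + I \left(-5 + I\right)\right) = -7 + I + I \left(-5 + I\right)$)
$\left(\left(90 - 77\right) + S{\left(-14 \right)}\right)^{2} = \left(\left(90 - 77\right) - \left(21 + 14 \left(-5 - 14\right)\right)\right)^{2} = \left(\left(90 - 77\right) - -245\right)^{2} = \left(13 - -245\right)^{2} = \left(13 + 245\right)^{2} = 258^{2} = 66564$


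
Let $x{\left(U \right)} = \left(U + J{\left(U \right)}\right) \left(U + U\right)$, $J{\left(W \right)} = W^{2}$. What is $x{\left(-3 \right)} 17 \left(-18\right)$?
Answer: $11016$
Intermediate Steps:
$x{\left(U \right)} = 2 U \left(U + U^{2}\right)$ ($x{\left(U \right)} = \left(U + U^{2}\right) \left(U + U\right) = \left(U + U^{2}\right) 2 U = 2 U \left(U + U^{2}\right)$)
$x{\left(-3 \right)} 17 \left(-18\right) = 2 \left(-3\right)^{2} \left(1 - 3\right) 17 \left(-18\right) = 2 \cdot 9 \left(-2\right) 17 \left(-18\right) = \left(-36\right) 17 \left(-18\right) = \left(-612\right) \left(-18\right) = 11016$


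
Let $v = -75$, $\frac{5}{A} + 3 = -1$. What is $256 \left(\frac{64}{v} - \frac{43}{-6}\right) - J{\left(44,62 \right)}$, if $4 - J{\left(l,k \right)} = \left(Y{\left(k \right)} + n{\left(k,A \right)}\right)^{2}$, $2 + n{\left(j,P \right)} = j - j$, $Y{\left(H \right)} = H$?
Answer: $\frac{390916}{75} \approx 5212.2$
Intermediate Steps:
$A = - \frac{5}{4}$ ($A = \frac{5}{-3 - 1} = \frac{5}{-4} = 5 \left(- \frac{1}{4}\right) = - \frac{5}{4} \approx -1.25$)
$n{\left(j,P \right)} = -2$ ($n{\left(j,P \right)} = -2 + \left(j - j\right) = -2 + 0 = -2$)
$J{\left(l,k \right)} = 4 - \left(-2 + k\right)^{2}$ ($J{\left(l,k \right)} = 4 - \left(k - 2\right)^{2} = 4 - \left(-2 + k\right)^{2}$)
$256 \left(\frac{64}{v} - \frac{43}{-6}\right) - J{\left(44,62 \right)} = 256 \left(\frac{64}{-75} - \frac{43}{-6}\right) - 62 \left(4 - 62\right) = 256 \left(64 \left(- \frac{1}{75}\right) - - \frac{43}{6}\right) - 62 \left(4 - 62\right) = 256 \left(- \frac{64}{75} + \frac{43}{6}\right) - 62 \left(-58\right) = 256 \cdot \frac{947}{150} - -3596 = \frac{121216}{75} + 3596 = \frac{390916}{75}$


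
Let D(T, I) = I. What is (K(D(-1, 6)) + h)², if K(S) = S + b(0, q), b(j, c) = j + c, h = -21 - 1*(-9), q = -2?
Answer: 64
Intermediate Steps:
h = -12 (h = -21 + 9 = -12)
b(j, c) = c + j
K(S) = -2 + S (K(S) = S + (-2 + 0) = S - 2 = -2 + S)
(K(D(-1, 6)) + h)² = ((-2 + 6) - 12)² = (4 - 12)² = (-8)² = 64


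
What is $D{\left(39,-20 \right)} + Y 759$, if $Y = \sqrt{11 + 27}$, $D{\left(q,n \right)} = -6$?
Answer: $-6 + 759 \sqrt{38} \approx 4672.8$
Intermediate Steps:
$Y = \sqrt{38} \approx 6.1644$
$D{\left(39,-20 \right)} + Y 759 = -6 + \sqrt{38} \cdot 759 = -6 + 759 \sqrt{38}$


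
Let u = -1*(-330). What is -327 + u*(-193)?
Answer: -64017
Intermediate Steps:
u = 330
-327 + u*(-193) = -327 + 330*(-193) = -327 - 63690 = -64017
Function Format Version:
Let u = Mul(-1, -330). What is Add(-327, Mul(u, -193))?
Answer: -64017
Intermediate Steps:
u = 330
Add(-327, Mul(u, -193)) = Add(-327, Mul(330, -193)) = Add(-327, -63690) = -64017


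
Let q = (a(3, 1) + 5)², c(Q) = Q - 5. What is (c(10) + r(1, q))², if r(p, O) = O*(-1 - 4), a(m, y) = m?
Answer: 99225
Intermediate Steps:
c(Q) = -5 + Q
q = 64 (q = (3 + 5)² = 8² = 64)
r(p, O) = -5*O (r(p, O) = O*(-5) = -5*O)
(c(10) + r(1, q))² = ((-5 + 10) - 5*64)² = (5 - 320)² = (-315)² = 99225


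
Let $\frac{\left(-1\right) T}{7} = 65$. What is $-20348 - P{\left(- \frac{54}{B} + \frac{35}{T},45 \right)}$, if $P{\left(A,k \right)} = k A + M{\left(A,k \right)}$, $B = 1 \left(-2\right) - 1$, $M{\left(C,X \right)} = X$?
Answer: $- \frac{275594}{13} \approx -21200.0$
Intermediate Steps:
$T = -455$ ($T = \left(-7\right) 65 = -455$)
$B = -3$ ($B = -2 - 1 = -3$)
$P{\left(A,k \right)} = k + A k$ ($P{\left(A,k \right)} = k A + k = A k + k = k + A k$)
$-20348 - P{\left(- \frac{54}{B} + \frac{35}{T},45 \right)} = -20348 - 45 \left(1 + \left(- \frac{54}{-3} + \frac{35}{-455}\right)\right) = -20348 - 45 \left(1 + \left(\left(-54\right) \left(- \frac{1}{3}\right) + 35 \left(- \frac{1}{455}\right)\right)\right) = -20348 - 45 \left(1 + \left(18 - \frac{1}{13}\right)\right) = -20348 - 45 \left(1 + \frac{233}{13}\right) = -20348 - 45 \cdot \frac{246}{13} = -20348 - \frac{11070}{13} = - \frac{275594}{13}$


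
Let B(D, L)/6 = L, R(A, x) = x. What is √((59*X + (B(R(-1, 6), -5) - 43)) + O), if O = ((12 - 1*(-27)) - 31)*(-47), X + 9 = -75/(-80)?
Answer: I*√14795/4 ≈ 30.409*I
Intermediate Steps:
B(D, L) = 6*L
X = -129/16 (X = -9 - 75/(-80) = -9 - 75*(-1/80) = -9 + 15/16 = -129/16 ≈ -8.0625)
O = -376 (O = ((12 + 27) - 31)*(-47) = (39 - 31)*(-47) = 8*(-47) = -376)
√((59*X + (B(R(-1, 6), -5) - 43)) + O) = √((59*(-129/16) + (6*(-5) - 43)) - 376) = √((-7611/16 + (-30 - 43)) - 376) = √((-7611/16 - 73) - 376) = √(-8779/16 - 376) = √(-14795/16) = I*√14795/4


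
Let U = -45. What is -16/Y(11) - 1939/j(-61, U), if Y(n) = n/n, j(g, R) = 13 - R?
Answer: -2867/58 ≈ -49.431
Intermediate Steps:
Y(n) = 1
-16/Y(11) - 1939/j(-61, U) = -16/1 - 1939/(13 - 1*(-45)) = -16*1 - 1939/(13 + 45) = -16 - 1939/58 = -2867/58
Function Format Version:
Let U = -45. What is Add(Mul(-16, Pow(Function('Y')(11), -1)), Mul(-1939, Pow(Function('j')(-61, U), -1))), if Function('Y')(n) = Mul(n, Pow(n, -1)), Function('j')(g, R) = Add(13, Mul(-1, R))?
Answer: Rational(-2867, 58) ≈ -49.431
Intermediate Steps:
Function('Y')(n) = 1
Add(Mul(-16, Pow(Function('Y')(11), -1)), Mul(-1939, Pow(Function('j')(-61, U), -1))) = Add(Mul(-16, Pow(1, -1)), Mul(-1939, Pow(Add(13, Mul(-1, -45)), -1))) = Add(Mul(-16, 1), Mul(-1939, Pow(Add(13, 45), -1))) = Add(-16, Mul(-1939, Pow(58, -1))) = Add(-16, Mul(-1939, Rational(1, 58))) = Add(-16, Rational(-1939, 58)) = Rational(-2867, 58)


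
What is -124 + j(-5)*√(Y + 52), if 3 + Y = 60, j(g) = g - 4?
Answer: -124 - 9*√109 ≈ -217.96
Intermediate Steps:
j(g) = -4 + g
Y = 57 (Y = -3 + 60 = 57)
-124 + j(-5)*√(Y + 52) = -124 + (-4 - 5)*√(57 + 52) = -124 - 9*√109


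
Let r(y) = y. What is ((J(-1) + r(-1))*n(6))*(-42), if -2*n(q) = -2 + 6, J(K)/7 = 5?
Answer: 2856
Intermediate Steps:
J(K) = 35 (J(K) = 7*5 = 35)
n(q) = -2 (n(q) = -(-2 + 6)/2 = -½*4 = -2)
((J(-1) + r(-1))*n(6))*(-42) = ((35 - 1)*(-2))*(-42) = (34*(-2))*(-42) = -68*(-42) = 2856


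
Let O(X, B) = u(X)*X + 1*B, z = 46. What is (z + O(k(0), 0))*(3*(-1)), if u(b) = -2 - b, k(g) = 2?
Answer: -114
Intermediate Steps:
O(X, B) = B + X*(-2 - X) (O(X, B) = (-2 - X)*X + 1*B = X*(-2 - X) + B = B + X*(-2 - X))
(z + O(k(0), 0))*(3*(-1)) = (46 + (0 - 1*2*(2 + 2)))*(3*(-1)) = (46 + (0 - 1*2*4))*(-3) = (46 + (0 - 8))*(-3) = (46 - 8)*(-3) = 38*(-3) = -114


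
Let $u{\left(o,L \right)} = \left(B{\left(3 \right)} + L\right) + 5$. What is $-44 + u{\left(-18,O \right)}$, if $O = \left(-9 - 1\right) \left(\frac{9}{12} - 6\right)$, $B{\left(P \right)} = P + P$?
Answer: $\frac{39}{2} \approx 19.5$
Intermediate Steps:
$B{\left(P \right)} = 2 P$
$O = \frac{105}{2}$ ($O = - 10 \left(9 \cdot \frac{1}{12} - 6\right) = - 10 \left(\frac{3}{4} - 6\right) = \left(-10\right) \left(- \frac{21}{4}\right) = \frac{105}{2} \approx 52.5$)
$u{\left(o,L \right)} = 11 + L$ ($u{\left(o,L \right)} = \left(2 \cdot 3 + L\right) + 5 = \left(6 + L\right) + 5 = 11 + L$)
$-44 + u{\left(-18,O \right)} = -44 + \left(11 + \frac{105}{2}\right) = -44 + \frac{127}{2} = \frac{39}{2}$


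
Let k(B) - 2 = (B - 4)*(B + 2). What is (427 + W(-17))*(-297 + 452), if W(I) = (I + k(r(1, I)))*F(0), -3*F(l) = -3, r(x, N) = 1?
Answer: 62465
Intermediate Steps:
F(l) = 1 (F(l) = -1/3*(-3) = 1)
k(B) = 2 + (-4 + B)*(2 + B) (k(B) = 2 + (B - 4)*(B + 2) = 2 + (-4 + B)*(2 + B))
W(I) = -7 + I (W(I) = (I + (-6 + 1**2 - 2*1))*1 = (I + (-6 + 1 - 2))*1 = (I - 7)*1 = (-7 + I)*1 = -7 + I)
(427 + W(-17))*(-297 + 452) = (427 + (-7 - 17))*(-297 + 452) = (427 - 24)*155 = 403*155 = 62465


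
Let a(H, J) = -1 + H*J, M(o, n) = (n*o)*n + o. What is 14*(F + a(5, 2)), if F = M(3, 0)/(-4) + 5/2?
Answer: 301/2 ≈ 150.50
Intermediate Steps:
M(o, n) = o + o*n² (M(o, n) = o*n² + o = o + o*n²)
F = 7/4 (F = (3*(1 + 0²))/(-4) + 5/2 = (3*(1 + 0))*(-¼) + 5*(½) = (3*1)*(-¼) + 5/2 = 3*(-¼) + 5/2 = -¾ + 5/2 = 7/4 ≈ 1.7500)
14*(F + a(5, 2)) = 14*(7/4 + (-1 + 5*2)) = 14*(7/4 + (-1 + 10)) = 14*(7/4 + 9) = 14*(43/4) = 301/2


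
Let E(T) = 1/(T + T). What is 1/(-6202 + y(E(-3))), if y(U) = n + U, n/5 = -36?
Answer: -6/38293 ≈ -0.00015669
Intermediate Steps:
n = -180 (n = 5*(-36) = -180)
E(T) = 1/(2*T)
y(U) = -180 + U
1/(-6202 + y(E(-3))) = 1/(-6202 + (-180 + (½)/(-3))) = 1/(-6202 + (-180 + (½)*(-⅓))) = 1/(-6202 + (-180 - ⅙)) = 1/(-6202 - 1081/6) = 1/(-38293/6) = -6/38293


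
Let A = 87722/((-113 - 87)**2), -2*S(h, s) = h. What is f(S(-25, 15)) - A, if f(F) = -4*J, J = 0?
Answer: -43861/20000 ≈ -2.1931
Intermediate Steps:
S(h, s) = -h/2
f(F) = 0 (f(F) = -4*0 = 0)
A = 43861/20000 (A = 87722/((-200)**2) = 87722/40000 = 87722*(1/40000) = 43861/20000 ≈ 2.1931)
f(S(-25, 15)) - A = 0 - 1*43861/20000 = 0 - 43861/20000 = -43861/20000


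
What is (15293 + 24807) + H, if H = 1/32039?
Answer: 1284763901/32039 ≈ 40100.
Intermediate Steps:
H = 1/32039 ≈ 3.1212e-5
(15293 + 24807) + H = (15293 + 24807) + 1/32039 = 40100 + 1/32039 = 1284763901/32039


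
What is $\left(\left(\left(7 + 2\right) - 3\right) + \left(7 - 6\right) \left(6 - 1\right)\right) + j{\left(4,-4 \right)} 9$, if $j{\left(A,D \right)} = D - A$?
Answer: $-61$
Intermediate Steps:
$\left(\left(\left(7 + 2\right) - 3\right) + \left(7 - 6\right) \left(6 - 1\right)\right) + j{\left(4,-4 \right)} 9 = \left(\left(\left(7 + 2\right) - 3\right) + \left(7 - 6\right) \left(6 - 1\right)\right) + \left(-4 - 4\right) 9 = \left(\left(9 - 3\right) + 1 \cdot 5\right) + \left(-4 - 4\right) 9 = \left(6 + 5\right) - 72 = 11 - 72 = -61$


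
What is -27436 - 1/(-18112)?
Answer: -496920831/18112 ≈ -27436.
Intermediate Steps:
-27436 - 1/(-18112) = -27436 - 1*(-1/18112) = -27436 + 1/18112 = -496920831/18112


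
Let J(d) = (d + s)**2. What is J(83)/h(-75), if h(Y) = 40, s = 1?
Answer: 882/5 ≈ 176.40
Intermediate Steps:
J(d) = (1 + d)**2 (J(d) = (d + 1)**2 = (1 + d)**2)
J(83)/h(-75) = (1 + 83)**2/40 = 84**2*(1/40) = 7056*(1/40) = 882/5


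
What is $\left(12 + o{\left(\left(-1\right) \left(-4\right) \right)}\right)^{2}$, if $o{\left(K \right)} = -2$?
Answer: $100$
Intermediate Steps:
$\left(12 + o{\left(\left(-1\right) \left(-4\right) \right)}\right)^{2} = \left(12 - 2\right)^{2} = 10^{2} = 100$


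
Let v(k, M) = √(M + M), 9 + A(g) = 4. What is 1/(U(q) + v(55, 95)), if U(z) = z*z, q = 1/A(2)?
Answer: -25/118749 + 625*√190/118749 ≈ 0.072338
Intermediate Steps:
A(g) = -5 (A(g) = -9 + 4 = -5)
v(k, M) = √2*√M (v(k, M) = √(2*M) = √2*√M)
q = -⅕ (q = 1/(-5) = -⅕ ≈ -0.20000)
U(z) = z²
1/(U(q) + v(55, 95)) = 1/((-⅕)² + √2*√95) = 1/(1/25 + √190)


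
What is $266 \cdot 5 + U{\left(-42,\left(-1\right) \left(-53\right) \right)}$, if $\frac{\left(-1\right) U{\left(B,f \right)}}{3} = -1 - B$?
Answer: $1207$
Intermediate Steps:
$U{\left(B,f \right)} = 3 + 3 B$ ($U{\left(B,f \right)} = - 3 \left(-1 - B\right) = 3 + 3 B$)
$266 \cdot 5 + U{\left(-42,\left(-1\right) \left(-53\right) \right)} = 266 \cdot 5 + \left(3 + 3 \left(-42\right)\right) = 1330 + \left(3 - 126\right) = 1330 - 123 = 1207$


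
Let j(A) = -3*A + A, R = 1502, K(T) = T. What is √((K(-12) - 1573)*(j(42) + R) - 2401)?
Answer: I*√2249931 ≈ 1500.0*I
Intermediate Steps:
j(A) = -2*A
√((K(-12) - 1573)*(j(42) + R) - 2401) = √((-12 - 1573)*(-2*42 + 1502) - 2401) = √(-1585*(-84 + 1502) - 2401) = √(-1585*1418 - 2401) = √(-2247530 - 2401) = √(-2249931) = I*√2249931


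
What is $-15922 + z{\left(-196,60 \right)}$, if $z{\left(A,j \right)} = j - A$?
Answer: $-15666$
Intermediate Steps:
$-15922 + z{\left(-196,60 \right)} = -15922 + \left(60 - -196\right) = -15922 + \left(60 + 196\right) = -15922 + 256 = -15666$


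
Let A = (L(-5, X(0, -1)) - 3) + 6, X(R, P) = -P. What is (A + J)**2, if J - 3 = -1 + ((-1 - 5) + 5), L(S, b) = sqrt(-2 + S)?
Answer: (4 + I*sqrt(7))**2 ≈ 9.0 + 21.166*I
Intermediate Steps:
A = 3 + I*sqrt(7) (A = (sqrt(-2 - 5) - 3) + 6 = (sqrt(-7) - 3) + 6 = (I*sqrt(7) - 3) + 6 = (-3 + I*sqrt(7)) + 6 = 3 + I*sqrt(7) ≈ 3.0 + 2.6458*I)
J = 1 (J = 3 + (-1 + ((-1 - 5) + 5)) = 3 + (-1 + (-6 + 5)) = 3 + (-1 - 1) = 3 - 2 = 1)
(A + J)**2 = ((3 + I*sqrt(7)) + 1)**2 = (4 + I*sqrt(7))**2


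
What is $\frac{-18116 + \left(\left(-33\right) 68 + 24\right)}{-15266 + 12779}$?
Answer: $\frac{20336}{2487} \approx 8.1769$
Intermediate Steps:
$\frac{-18116 + \left(\left(-33\right) 68 + 24\right)}{-15266 + 12779} = \frac{-18116 + \left(-2244 + 24\right)}{-2487} = \left(-18116 - 2220\right) \left(- \frac{1}{2487}\right) = \left(-20336\right) \left(- \frac{1}{2487}\right) = \frac{20336}{2487}$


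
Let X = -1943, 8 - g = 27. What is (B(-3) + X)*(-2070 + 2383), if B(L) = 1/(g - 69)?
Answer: -53518305/88 ≈ -6.0816e+5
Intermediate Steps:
g = -19 (g = 8 - 1*27 = 8 - 27 = -19)
B(L) = -1/88 (B(L) = 1/(-19 - 69) = 1/(-88) = -1/88)
(B(-3) + X)*(-2070 + 2383) = (-1/88 - 1943)*(-2070 + 2383) = -170985/88*313 = -53518305/88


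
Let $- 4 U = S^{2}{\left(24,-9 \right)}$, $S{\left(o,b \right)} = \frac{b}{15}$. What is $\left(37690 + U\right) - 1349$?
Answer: $\frac{3634091}{100} \approx 36341.0$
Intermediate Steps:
$S{\left(o,b \right)} = \frac{b}{15}$ ($S{\left(o,b \right)} = b \frac{1}{15} = \frac{b}{15}$)
$U = - \frac{9}{100}$ ($U = - \frac{\left(\frac{1}{15} \left(-9\right)\right)^{2}}{4} = - \frac{\left(- \frac{3}{5}\right)^{2}}{4} = \left(- \frac{1}{4}\right) \frac{9}{25} = - \frac{9}{100} \approx -0.09$)
$\left(37690 + U\right) - 1349 = \left(37690 - \frac{9}{100}\right) - 1349 = \frac{3768991}{100} - 1349 = \frac{3634091}{100}$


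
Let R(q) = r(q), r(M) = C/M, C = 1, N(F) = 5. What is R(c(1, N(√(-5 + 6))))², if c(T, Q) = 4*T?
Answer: 1/16 ≈ 0.062500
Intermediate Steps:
r(M) = 1/M
R(q) = 1/q
R(c(1, N(√(-5 + 6))))² = (1/(4*1))² = (1/4)² = (¼)² = 1/16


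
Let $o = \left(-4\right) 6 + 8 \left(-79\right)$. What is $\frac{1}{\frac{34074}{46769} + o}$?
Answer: $- \frac{46769}{30646390} \approx -0.0015261$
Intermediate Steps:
$o = -656$ ($o = -24 - 632 = -656$)
$\frac{1}{\frac{34074}{46769} + o} = \frac{1}{\frac{34074}{46769} - 656} = \frac{1}{- \frac{30646390}{46769}} = - \frac{46769}{30646390}$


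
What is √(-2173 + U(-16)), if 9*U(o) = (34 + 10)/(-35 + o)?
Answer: I*√50870001/153 ≈ 46.616*I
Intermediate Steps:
U(o) = 44/(9*(-35 + o)) (U(o) = ((34 + 10)/(-35 + o))/9 = (44/(-35 + o))/9 = 44/(9*(-35 + o)))
√(-2173 + U(-16)) = √(-2173 + 44/(9*(-35 - 16))) = √(-2173 + (44/9)/(-51)) = √(-2173 + (44/9)*(-1/51)) = √(-2173 - 44/459) = √(-997451/459) = I*√50870001/153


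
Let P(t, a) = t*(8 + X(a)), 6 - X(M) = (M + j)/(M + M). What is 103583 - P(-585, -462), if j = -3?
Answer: 34335409/308 ≈ 1.1148e+5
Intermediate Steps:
X(M) = 6 - (-3 + M)/(2*M) (X(M) = 6 - (M - 3)/(M + M) = 6 - (-3 + M)/(2*M))
P(t, a) = t*(8 + (3 + 11*a)/(2*a))
103583 - P(-585, -462) = 103583 - 3*(-585)*(1 + 9*(-462))/(2*(-462)) = 103583 - 3*(-585)*(-1)*(1 - 4158)/(2*462) = 103583 - 3*(-585)*(-1)*(-4157)/(2*462) = 103583 - 1*(-2431845/308) = 103583 + 2431845/308 = 34335409/308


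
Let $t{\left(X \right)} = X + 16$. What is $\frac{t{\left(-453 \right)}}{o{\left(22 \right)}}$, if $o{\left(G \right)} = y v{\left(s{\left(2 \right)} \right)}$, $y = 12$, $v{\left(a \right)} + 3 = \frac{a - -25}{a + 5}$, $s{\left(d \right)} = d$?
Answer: $- \frac{3059}{72} \approx -42.486$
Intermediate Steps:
$v{\left(a \right)} = -3 + \frac{25 + a}{5 + a}$ ($v{\left(a \right)} = -3 + \frac{a - -25}{a + 5} = -3 + \frac{a + 25}{5 + a} = -3 + \frac{25 + a}{5 + a}$)
$t{\left(X \right)} = 16 + X$
$o{\left(G \right)} = \frac{72}{7}$ ($o{\left(G \right)} = 12 \frac{2 \left(5 - 2\right)}{5 + 2} = 12 \frac{2 \left(5 - 2\right)}{7} = 12 \cdot 2 \cdot \frac{1}{7} \cdot 3 = 12 \cdot \frac{6}{7} = \frac{72}{7}$)
$\frac{t{\left(-453 \right)}}{o{\left(22 \right)}} = \frac{16 - 453}{\frac{72}{7}} = \left(-437\right) \frac{7}{72} = - \frac{3059}{72}$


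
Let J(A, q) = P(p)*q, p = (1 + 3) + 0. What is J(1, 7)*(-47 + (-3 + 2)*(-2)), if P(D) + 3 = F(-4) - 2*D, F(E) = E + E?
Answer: 5985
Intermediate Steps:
F(E) = 2*E
p = 4 (p = 4 + 0 = 4)
P(D) = -11 - 2*D (P(D) = -3 + (2*(-4) - 2*D) = -3 + (-8 - 2*D) = -11 - 2*D)
J(A, q) = -19*q (J(A, q) = (-11 - 2*4)*q = (-11 - 8)*q = -19*q)
J(1, 7)*(-47 + (-3 + 2)*(-2)) = (-19*7)*(-47 + (-3 + 2)*(-2)) = -133*(-47 - 1*(-2)) = -133*(-47 + 2) = -133*(-45) = 5985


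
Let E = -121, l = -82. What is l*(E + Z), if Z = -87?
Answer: 17056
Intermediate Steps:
l*(E + Z) = -82*(-121 - 87) = -82*(-208) = 17056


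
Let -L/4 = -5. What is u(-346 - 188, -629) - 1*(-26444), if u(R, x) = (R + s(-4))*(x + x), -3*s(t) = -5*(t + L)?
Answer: 1994008/3 ≈ 6.6467e+5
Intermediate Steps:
L = 20 (L = -4*(-5) = 20)
s(t) = 100/3 + 5*t/3 (s(t) = -(-5)*(t + 20)/3 = -(-5)*(20 + t)/3 = -(-100 - 5*t)/3 = 100/3 + 5*t/3)
u(R, x) = 2*x*(80/3 + R) (u(R, x) = (R + (100/3 + (5/3)*(-4)))*(x + x) = (R + (100/3 - 20/3))*(2*x) = (R + 80/3)*(2*x) = (80/3 + R)*(2*x) = 2*x*(80/3 + R))
u(-346 - 188, -629) - 1*(-26444) = (⅔)*(-629)*(80 + 3*(-346 - 188)) - 1*(-26444) = (⅔)*(-629)*(80 + 3*(-534)) + 26444 = (⅔)*(-629)*(80 - 1602) + 26444 = (⅔)*(-629)*(-1522) + 26444 = 1914676/3 + 26444 = 1994008/3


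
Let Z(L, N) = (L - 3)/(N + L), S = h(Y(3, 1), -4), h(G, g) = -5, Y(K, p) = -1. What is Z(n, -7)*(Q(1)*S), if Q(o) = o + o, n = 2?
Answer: -2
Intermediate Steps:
S = -5
Z(L, N) = (-3 + L)/(L + N)
Q(o) = 2*o
Z(n, -7)*(Q(1)*S) = ((-3 + 2)/(2 - 7))*((2*1)*(-5)) = (-1/(-5))*(2*(-5)) = -⅕*(-1)*(-10) = (⅕)*(-10) = -2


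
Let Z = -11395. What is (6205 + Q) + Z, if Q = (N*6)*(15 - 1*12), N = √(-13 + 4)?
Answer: -5190 + 54*I ≈ -5190.0 + 54.0*I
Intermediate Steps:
N = 3*I (N = √(-9) = 3*I ≈ 3.0*I)
Q = 54*I (Q = ((3*I)*6)*(15 - 1*12) = (18*I)*(15 - 12) = (18*I)*3 = 54*I ≈ 54.0*I)
(6205 + Q) + Z = (6205 + 54*I) - 11395 = -5190 + 54*I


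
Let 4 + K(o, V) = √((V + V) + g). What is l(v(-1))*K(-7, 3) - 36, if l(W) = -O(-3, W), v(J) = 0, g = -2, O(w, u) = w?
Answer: -42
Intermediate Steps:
K(o, V) = -4 + √(-2 + 2*V) (K(o, V) = -4 + √((V + V) - 2) = -4 + √(2*V - 2) = -4 + √(-2 + 2*V))
l(W) = 3 (l(W) = -1*(-3) = 3)
l(v(-1))*K(-7, 3) - 36 = 3*(-4 + √(-2 + 2*3)) - 36 = 3*(-4 + √(-2 + 6)) - 36 = 3*(-4 + √4) - 36 = 3*(-4 + 2) - 36 = 3*(-2) - 36 = -6 - 36 = -42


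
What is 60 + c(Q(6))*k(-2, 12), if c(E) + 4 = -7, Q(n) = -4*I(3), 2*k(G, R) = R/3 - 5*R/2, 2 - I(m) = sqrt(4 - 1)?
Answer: 203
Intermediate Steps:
I(m) = 2 - sqrt(3) (I(m) = 2 - sqrt(4 - 1) = 2 - sqrt(3))
k(G, R) = -13*R/12 (k(G, R) = (R/3 - 5*R/2)/2 = (-13*R/6)/2 = -13*R/12)
Q(n) = -8 + 4*sqrt(3) (Q(n) = -4*(2 - sqrt(3)) = -8 + 4*sqrt(3))
c(E) = -11 (c(E) = -4 - 7 = -11)
60 + c(Q(6))*k(-2, 12) = 60 - (-143)*12/12 = 60 - 11*(-13) = 60 + 143 = 203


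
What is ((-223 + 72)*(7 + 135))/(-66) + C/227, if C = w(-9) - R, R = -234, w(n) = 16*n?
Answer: 2436637/7491 ≈ 325.28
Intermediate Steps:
C = 90 (C = 16*(-9) - 1*(-234) = -144 + 234 = 90)
((-223 + 72)*(7 + 135))/(-66) + C/227 = ((-223 + 72)*(7 + 135))/(-66) + 90/227 = -151*142*(-1/66) + 90*(1/227) = -21442*(-1/66) + 90/227 = 10721/33 + 90/227 = 2436637/7491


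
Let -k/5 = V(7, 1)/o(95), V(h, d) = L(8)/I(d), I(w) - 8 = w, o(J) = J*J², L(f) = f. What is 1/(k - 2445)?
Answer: -1543275/3773307383 ≈ -0.00040900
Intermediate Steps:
o(J) = J³
I(w) = 8 + w
V(h, d) = 8/(8 + d)
k = -8/1543275 (k = -5*8/(8 + 1)/(95³) = -5*8/9/857375 = -5*8*(⅑)/857375 = -40/(9*857375) = -5*8/7716375 = -8/1543275 ≈ -5.1838e-6)
1/(k - 2445) = 1/(-8/1543275 - 2445) = 1/(-3773307383/1543275) = -1543275/3773307383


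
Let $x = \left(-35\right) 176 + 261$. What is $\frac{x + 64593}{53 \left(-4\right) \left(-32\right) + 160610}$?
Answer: $\frac{29347}{83697} \approx 0.35063$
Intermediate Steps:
$x = -5899$ ($x = -6160 + 261 = -5899$)
$\frac{x + 64593}{53 \left(-4\right) \left(-32\right) + 160610} = \frac{-5899 + 64593}{53 \left(-4\right) \left(-32\right) + 160610} = \frac{58694}{\left(-212\right) \left(-32\right) + 160610} = \frac{58694}{6784 + 160610} = \frac{58694}{167394} = 58694 \cdot \frac{1}{167394} = \frac{29347}{83697}$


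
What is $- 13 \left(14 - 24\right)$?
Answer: $130$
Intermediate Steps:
$- 13 \left(14 - 24\right) = \left(-13\right) \left(-10\right) = 130$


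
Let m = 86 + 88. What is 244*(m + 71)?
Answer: 59780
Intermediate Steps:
m = 174
244*(m + 71) = 244*(174 + 71) = 244*245 = 59780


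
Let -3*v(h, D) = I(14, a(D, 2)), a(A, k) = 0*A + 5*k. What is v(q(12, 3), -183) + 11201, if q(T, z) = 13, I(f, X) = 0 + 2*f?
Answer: 33575/3 ≈ 11192.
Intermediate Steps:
a(A, k) = 5*k (a(A, k) = 0 + 5*k = 5*k)
I(f, X) = 2*f
v(h, D) = -28/3 (v(h, D) = -2*14/3 = -1/3*28 = -28/3)
v(q(12, 3), -183) + 11201 = -28/3 + 11201 = 33575/3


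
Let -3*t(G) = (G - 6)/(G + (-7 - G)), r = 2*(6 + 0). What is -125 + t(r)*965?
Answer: 1055/7 ≈ 150.71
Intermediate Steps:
r = 12 (r = 2*6 = 12)
t(G) = -2/7 + G/21 (t(G) = -(G - 6)/(3*(G + (-7 - G))) = -(-6 + G)/(3*(-7)) = -(-6 + G)*(-1)/(3*7) = -(6/7 - G/7)/3 = -2/7 + G/21)
-125 + t(r)*965 = -125 + (-2/7 + (1/21)*12)*965 = -125 + (-2/7 + 4/7)*965 = -125 + (2/7)*965 = -125 + 1930/7 = 1055/7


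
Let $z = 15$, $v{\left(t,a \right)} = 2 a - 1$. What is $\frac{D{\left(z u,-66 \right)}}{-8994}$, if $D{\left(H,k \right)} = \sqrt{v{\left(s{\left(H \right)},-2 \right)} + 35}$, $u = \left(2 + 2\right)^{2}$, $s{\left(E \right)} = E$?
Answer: $- \frac{\sqrt{30}}{8994} \approx -0.00060899$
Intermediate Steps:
$v{\left(t,a \right)} = -1 + 2 a$
$u = 16$ ($u = 4^{2} = 16$)
$D{\left(H,k \right)} = \sqrt{30}$ ($D{\left(H,k \right)} = \sqrt{\left(-1 + 2 \left(-2\right)\right) + 35} = \sqrt{\left(-1 - 4\right) + 35} = \sqrt{-5 + 35} = \sqrt{30}$)
$\frac{D{\left(z u,-66 \right)}}{-8994} = \frac{\sqrt{30}}{-8994} = \sqrt{30} \left(- \frac{1}{8994}\right) = - \frac{\sqrt{30}}{8994}$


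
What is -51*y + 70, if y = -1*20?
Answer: 1090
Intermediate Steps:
y = -20
-51*y + 70 = -51*(-20) + 70 = 1020 + 70 = 1090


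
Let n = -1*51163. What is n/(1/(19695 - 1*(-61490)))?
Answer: -4153668155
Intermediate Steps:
n = -51163
n/(1/(19695 - 1*(-61490))) = -51163/(1/(19695 - 1*(-61490))) = -51163/(1/(19695 + 61490)) = -51163/(1/81185) = -51163/1/81185 = -51163*81185 = -4153668155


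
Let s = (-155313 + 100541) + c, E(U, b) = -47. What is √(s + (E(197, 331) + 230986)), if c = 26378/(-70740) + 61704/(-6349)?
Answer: √987047252793536712330/74854710 ≈ 419.71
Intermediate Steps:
c = -2266207441/224564130 (c = 26378*(-1/70740) + 61704*(-1/6349) = -13189/35370 - 61704/6349 = -2266207441/224564130 ≈ -10.092)
s = -12302092735801/224564130 (s = (-155313 + 100541) - 2266207441/224564130 = -54772 - 2266207441/224564130 = -12302092735801/224564130 ≈ -54782.)
√(s + (E(197, 331) + 230986)) = √(-12302092735801/224564130 + (-47 + 230986)) = √(-12302092735801/224564130 + 230939) = √(39558522882269/224564130) = √987047252793536712330/74854710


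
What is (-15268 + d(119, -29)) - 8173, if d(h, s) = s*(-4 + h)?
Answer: -26776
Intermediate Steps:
(-15268 + d(119, -29)) - 8173 = (-15268 - 29*(-4 + 119)) - 8173 = (-15268 - 29*115) - 8173 = (-15268 - 3335) - 8173 = -18603 - 8173 = -26776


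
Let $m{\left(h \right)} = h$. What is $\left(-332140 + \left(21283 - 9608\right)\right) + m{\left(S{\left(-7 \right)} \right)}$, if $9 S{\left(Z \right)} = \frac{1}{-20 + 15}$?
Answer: $- \frac{14420926}{45} \approx -3.2047 \cdot 10^{5}$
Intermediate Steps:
$S{\left(Z \right)} = - \frac{1}{45}$ ($S{\left(Z \right)} = \frac{1}{9 \left(-20 + 15\right)} = \frac{1}{9 \left(-5\right)} = \frac{1}{9} \left(- \frac{1}{5}\right) = - \frac{1}{45}$)
$\left(-332140 + \left(21283 - 9608\right)\right) + m{\left(S{\left(-7 \right)} \right)} = \left(-332140 + \left(21283 - 9608\right)\right) - \frac{1}{45} = \left(-332140 + 11675\right) - \frac{1}{45} = -320465 - \frac{1}{45} = - \frac{14420926}{45}$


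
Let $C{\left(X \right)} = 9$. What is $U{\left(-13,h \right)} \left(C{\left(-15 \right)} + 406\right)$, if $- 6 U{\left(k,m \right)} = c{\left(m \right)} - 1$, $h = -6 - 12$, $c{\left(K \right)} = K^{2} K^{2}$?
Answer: $- \frac{43564625}{6} \approx -7.2608 \cdot 10^{6}$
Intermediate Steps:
$c{\left(K \right)} = K^{4}$
$h = -18$ ($h = -6 - 12 = -18$)
$U{\left(k,m \right)} = \frac{1}{6} - \frac{m^{4}}{6}$ ($U{\left(k,m \right)} = - \frac{m^{4} - 1}{6} = - \frac{-1 + m^{4}}{6} = \frac{1}{6} - \frac{m^{4}}{6}$)
$U{\left(-13,h \right)} \left(C{\left(-15 \right)} + 406\right) = \left(\frac{1}{6} - \frac{\left(-18\right)^{4}}{6}\right) \left(9 + 406\right) = \left(\frac{1}{6} - 17496\right) 415 = \left(- \frac{104975}{6}\right) 415 = - \frac{43564625}{6}$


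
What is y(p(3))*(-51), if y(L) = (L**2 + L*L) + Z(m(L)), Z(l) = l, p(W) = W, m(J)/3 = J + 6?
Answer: -2295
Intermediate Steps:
m(J) = 18 + 3*J (m(J) = 3*(J + 6) = 3*(6 + J) = 18 + 3*J)
y(L) = 18 + 2*L**2 + 3*L (y(L) = (L**2 + L*L) + (18 + 3*L) = (L**2 + L**2) + (18 + 3*L) = 2*L**2 + (18 + 3*L) = 18 + 2*L**2 + 3*L)
y(p(3))*(-51) = (18 + 2*3**2 + 3*3)*(-51) = (18 + 2*9 + 9)*(-51) = (18 + 18 + 9)*(-51) = 45*(-51) = -2295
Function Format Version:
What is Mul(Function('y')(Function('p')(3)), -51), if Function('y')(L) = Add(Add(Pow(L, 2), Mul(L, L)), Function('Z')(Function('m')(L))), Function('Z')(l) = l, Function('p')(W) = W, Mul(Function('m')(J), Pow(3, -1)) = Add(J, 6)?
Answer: -2295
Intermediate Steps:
Function('m')(J) = Add(18, Mul(3, J)) (Function('m')(J) = Mul(3, Add(J, 6)) = Mul(3, Add(6, J)) = Add(18, Mul(3, J)))
Function('y')(L) = Add(18, Mul(2, Pow(L, 2)), Mul(3, L)) (Function('y')(L) = Add(Add(Pow(L, 2), Mul(L, L)), Add(18, Mul(3, L))) = Add(Add(Pow(L, 2), Pow(L, 2)), Add(18, Mul(3, L))) = Add(Mul(2, Pow(L, 2)), Add(18, Mul(3, L))) = Add(18, Mul(2, Pow(L, 2)), Mul(3, L)))
Mul(Function('y')(Function('p')(3)), -51) = Mul(Add(18, Mul(2, Pow(3, 2)), Mul(3, 3)), -51) = Mul(Add(18, Mul(2, 9), 9), -51) = Mul(Add(18, 18, 9), -51) = Mul(45, -51) = -2295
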